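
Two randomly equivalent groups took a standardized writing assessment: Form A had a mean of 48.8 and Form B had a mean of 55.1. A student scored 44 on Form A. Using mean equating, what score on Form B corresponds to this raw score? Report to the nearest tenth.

50.3

Mean equating: y = x + (M_Y − M_X) = 44 + (55.1 − 48.8) = 50.3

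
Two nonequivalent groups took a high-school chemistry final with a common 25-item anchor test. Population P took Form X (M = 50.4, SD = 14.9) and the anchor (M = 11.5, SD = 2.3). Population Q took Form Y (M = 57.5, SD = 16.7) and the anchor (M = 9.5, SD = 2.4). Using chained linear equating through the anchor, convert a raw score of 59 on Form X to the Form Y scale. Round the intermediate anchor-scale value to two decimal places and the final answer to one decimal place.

80.7

Form X → anchor (Population P): v = (2.3/14.9)(59 − 50.4) + 11.5 = 12.83
anchor → Form Y (Population Q): y = (16.7/2.4)(12.83 − 9.5) + 57.5 = 80.7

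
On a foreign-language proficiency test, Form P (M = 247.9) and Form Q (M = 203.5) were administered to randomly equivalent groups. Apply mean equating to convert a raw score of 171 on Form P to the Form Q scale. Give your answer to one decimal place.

Mean equating: y = x + (M_Y − M_X) = 171 + (203.5 − 247.9) = 126.6

126.6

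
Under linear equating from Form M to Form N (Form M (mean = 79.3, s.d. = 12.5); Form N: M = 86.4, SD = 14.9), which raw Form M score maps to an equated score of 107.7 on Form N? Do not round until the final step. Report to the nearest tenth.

Invert y = (SD_Y/SD_X)(x − M_X) + M_Y:
x = (SD_X/SD_Y)(y − M_Y) + M_X = (12.5/14.9)(107.7 − 86.4) + 79.3
x = 0.838926 × 21.300 + 79.3 = 97.2

97.2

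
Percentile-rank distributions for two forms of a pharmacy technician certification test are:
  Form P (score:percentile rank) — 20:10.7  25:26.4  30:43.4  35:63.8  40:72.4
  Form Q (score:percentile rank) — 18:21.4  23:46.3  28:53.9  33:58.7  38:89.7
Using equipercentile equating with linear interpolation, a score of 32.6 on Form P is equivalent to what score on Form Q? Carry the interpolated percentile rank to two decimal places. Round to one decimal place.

PR of 32.6 on Form P: 43.4 + (32.6 − 30)/(35 − 30) × (63.8 − 43.4) = 54.01
On Form Q, PR 54.01 falls between score 28 (PR 53.9) and 33 (PR 58.7).
Interpolate: 28 + (54.01 − 53.9)/(58.7 − 53.9) × (33 − 28) = 28.1

28.1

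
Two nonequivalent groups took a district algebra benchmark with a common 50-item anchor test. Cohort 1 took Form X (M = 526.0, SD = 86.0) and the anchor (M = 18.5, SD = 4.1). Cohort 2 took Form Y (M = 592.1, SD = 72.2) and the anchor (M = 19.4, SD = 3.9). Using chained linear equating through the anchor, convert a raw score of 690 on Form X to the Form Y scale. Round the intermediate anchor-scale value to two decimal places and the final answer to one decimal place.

720.2

Form X → anchor (Cohort 1): v = (4.1/86.0)(690 − 526.0) + 18.5 = 26.32
anchor → Form Y (Cohort 2): y = (72.2/3.9)(26.32 − 19.4) + 592.1 = 720.2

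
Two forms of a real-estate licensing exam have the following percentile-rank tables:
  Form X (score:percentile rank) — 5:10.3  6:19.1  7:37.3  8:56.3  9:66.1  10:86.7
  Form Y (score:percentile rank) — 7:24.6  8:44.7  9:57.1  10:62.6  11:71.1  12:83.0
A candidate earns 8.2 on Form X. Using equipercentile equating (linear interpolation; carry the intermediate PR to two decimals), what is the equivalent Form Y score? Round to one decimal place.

PR of 8.2 on Form X: 56.3 + (8.2 − 8)/(9 − 8) × (66.1 − 56.3) = 58.26
On Form Y, PR 58.26 falls between score 9 (PR 57.1) and 10 (PR 62.6).
Interpolate: 9 + (58.26 − 57.1)/(62.6 − 57.1) × (10 − 9) = 9.2

9.2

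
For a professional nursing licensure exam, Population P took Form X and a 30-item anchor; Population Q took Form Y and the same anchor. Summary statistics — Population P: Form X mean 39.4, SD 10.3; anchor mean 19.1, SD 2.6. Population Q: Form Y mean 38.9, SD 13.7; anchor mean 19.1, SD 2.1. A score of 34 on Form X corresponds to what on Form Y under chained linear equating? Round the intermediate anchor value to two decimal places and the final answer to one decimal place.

30.0

Form X → anchor (Population P): v = (2.6/10.3)(34 − 39.4) + 19.1 = 17.74
anchor → Form Y (Population Q): y = (13.7/2.1)(17.74 − 19.1) + 38.9 = 30.0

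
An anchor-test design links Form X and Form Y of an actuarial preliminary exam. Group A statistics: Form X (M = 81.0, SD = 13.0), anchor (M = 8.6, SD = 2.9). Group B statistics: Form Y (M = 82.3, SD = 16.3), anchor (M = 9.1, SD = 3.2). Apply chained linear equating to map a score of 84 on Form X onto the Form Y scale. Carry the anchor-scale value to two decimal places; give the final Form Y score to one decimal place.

Form X → anchor (Group A): v = (2.9/13.0)(84 − 81.0) + 8.6 = 9.27
anchor → Form Y (Group B): y = (16.3/3.2)(9.27 − 9.1) + 82.3 = 83.2

83.2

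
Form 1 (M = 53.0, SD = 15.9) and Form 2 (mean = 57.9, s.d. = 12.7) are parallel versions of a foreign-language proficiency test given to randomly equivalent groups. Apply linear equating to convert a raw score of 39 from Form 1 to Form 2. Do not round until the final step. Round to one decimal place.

46.7

Linear equating: y = (SD_Y/SD_X)(x − M_X) + M_Y
y = (12.7/15.9)(39 − 53.0) + 57.9
y = 0.798742 × -14.0 + 57.9 = -11.1824 + 57.9 = 46.7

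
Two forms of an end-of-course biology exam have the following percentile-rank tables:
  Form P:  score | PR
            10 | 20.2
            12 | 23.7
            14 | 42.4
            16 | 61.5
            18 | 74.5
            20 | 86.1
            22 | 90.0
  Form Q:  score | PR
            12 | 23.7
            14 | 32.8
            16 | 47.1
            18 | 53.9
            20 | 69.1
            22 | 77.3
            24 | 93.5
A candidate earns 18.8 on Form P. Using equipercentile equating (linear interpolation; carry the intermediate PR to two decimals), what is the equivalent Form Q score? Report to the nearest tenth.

22.2

PR of 18.8 on Form P: 74.5 + (18.8 − 18)/(20 − 18) × (86.1 − 74.5) = 79.14
On Form Q, PR 79.14 falls between score 22 (PR 77.3) and 24 (PR 93.5).
Interpolate: 22 + (79.14 − 77.3)/(93.5 − 77.3) × (24 − 22) = 22.2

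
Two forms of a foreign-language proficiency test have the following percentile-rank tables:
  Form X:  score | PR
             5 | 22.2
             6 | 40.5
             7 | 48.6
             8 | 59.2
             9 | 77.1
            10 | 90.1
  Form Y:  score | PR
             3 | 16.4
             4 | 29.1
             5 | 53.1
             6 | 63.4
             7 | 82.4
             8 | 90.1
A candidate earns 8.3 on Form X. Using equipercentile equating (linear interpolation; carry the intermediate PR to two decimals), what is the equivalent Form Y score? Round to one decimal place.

6.1

PR of 8.3 on Form X: 59.2 + (8.3 − 8)/(9 − 8) × (77.1 − 59.2) = 64.57
On Form Y, PR 64.57 falls between score 6 (PR 63.4) and 7 (PR 82.4).
Interpolate: 6 + (64.57 − 63.4)/(82.4 − 63.4) × (7 − 6) = 6.1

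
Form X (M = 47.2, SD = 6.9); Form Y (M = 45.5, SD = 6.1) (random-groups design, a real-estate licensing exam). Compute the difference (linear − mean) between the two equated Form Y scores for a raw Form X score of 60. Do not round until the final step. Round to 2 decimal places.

-1.48

Mean-equated: 60 + (45.5 − 47.2) = 58.30
Linear-equated: (6.1/6.9)(60 − 47.2) + 45.5 = 56.816
Difference = 56.816 − 58.30 = -1.48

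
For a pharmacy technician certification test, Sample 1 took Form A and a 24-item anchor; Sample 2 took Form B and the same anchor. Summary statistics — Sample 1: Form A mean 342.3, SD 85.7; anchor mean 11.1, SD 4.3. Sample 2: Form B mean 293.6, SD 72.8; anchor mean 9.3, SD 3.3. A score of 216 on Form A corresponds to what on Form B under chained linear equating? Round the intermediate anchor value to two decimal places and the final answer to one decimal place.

Form A → anchor (Sample 1): v = (4.3/85.7)(216 − 342.3) + 11.1 = 4.76
anchor → Form B (Sample 2): y = (72.8/3.3)(4.76 − 9.3) + 293.6 = 193.4

193.4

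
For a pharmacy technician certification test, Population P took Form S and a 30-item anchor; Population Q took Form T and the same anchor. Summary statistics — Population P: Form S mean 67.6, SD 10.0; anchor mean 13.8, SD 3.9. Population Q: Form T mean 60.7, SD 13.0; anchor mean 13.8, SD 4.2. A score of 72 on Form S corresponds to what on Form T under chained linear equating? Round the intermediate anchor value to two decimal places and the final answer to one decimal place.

66.0

Form S → anchor (Population P): v = (3.9/10.0)(72 − 67.6) + 13.8 = 15.52
anchor → Form T (Population Q): y = (13.0/4.2)(15.52 − 13.8) + 60.7 = 66.0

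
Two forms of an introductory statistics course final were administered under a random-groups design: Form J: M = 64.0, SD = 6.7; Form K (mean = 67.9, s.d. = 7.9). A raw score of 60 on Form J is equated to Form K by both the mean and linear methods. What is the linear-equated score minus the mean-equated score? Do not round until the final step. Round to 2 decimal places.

-0.72

Mean-equated: 60 + (67.9 − 64.0) = 63.90
Linear-equated: (7.9/6.7)(60 − 64.0) + 67.9 = 63.184
Difference = 63.184 − 63.90 = -0.72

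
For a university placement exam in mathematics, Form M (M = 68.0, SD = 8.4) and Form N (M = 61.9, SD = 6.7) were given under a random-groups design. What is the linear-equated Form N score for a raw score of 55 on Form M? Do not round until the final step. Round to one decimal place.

51.5

Linear equating: y = (SD_Y/SD_X)(x − M_X) + M_Y
y = (6.7/8.4)(55 − 68.0) + 61.9
y = 0.797619 × -13.0 + 61.9 = -10.3690 + 61.9 = 51.5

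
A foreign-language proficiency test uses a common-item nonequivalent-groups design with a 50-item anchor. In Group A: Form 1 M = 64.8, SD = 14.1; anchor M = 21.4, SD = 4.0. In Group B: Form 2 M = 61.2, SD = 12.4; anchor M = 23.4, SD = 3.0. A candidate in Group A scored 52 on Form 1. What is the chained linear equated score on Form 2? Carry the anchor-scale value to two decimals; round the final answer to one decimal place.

Form 1 → anchor (Group A): v = (4.0/14.1)(52 − 64.8) + 21.4 = 17.77
anchor → Form 2 (Group B): y = (12.4/3.0)(17.77 − 23.4) + 61.2 = 37.9

37.9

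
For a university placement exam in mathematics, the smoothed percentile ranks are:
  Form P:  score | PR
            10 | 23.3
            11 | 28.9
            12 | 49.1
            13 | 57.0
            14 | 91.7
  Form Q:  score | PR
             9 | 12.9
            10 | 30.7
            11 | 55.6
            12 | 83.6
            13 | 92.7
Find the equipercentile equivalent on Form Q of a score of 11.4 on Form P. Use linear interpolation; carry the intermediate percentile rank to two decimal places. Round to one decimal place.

PR of 11.4 on Form P: 28.9 + (11.4 − 11)/(12 − 11) × (49.1 − 28.9) = 36.98
On Form Q, PR 36.98 falls between score 10 (PR 30.7) and 11 (PR 55.6).
Interpolate: 10 + (36.98 − 30.7)/(55.6 − 30.7) × (11 − 10) = 10.3

10.3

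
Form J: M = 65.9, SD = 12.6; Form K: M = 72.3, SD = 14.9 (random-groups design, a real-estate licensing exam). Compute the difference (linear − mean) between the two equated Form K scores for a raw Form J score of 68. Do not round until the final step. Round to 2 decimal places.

Mean-equated: 68 + (72.3 − 65.9) = 74.40
Linear-equated: (14.9/12.6)(68 − 65.9) + 72.3 = 74.783
Difference = 74.783 − 74.40 = 0.38

0.38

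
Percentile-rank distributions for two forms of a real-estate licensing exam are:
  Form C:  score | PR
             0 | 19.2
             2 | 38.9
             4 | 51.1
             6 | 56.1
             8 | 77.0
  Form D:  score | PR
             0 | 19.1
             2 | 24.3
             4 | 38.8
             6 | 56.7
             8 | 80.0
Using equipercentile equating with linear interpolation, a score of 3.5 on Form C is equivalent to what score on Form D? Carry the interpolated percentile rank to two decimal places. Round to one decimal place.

PR of 3.5 on Form C: 38.9 + (3.5 − 2)/(4 − 2) × (51.1 − 38.9) = 48.05
On Form D, PR 48.05 falls between score 4 (PR 38.8) and 6 (PR 56.7).
Interpolate: 4 + (48.05 − 38.8)/(56.7 − 38.8) × (6 − 4) = 5.0

5.0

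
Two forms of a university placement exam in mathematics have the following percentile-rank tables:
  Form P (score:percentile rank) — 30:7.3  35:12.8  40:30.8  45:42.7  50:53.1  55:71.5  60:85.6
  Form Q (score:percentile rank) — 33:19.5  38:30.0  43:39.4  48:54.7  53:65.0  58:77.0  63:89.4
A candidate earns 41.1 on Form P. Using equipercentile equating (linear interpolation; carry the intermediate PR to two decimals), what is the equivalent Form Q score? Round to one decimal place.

PR of 41.1 on Form P: 30.8 + (41.1 − 40)/(45 − 40) × (42.7 − 30.8) = 33.42
On Form Q, PR 33.42 falls between score 38 (PR 30.0) and 43 (PR 39.4).
Interpolate: 38 + (33.42 − 30.0)/(39.4 − 30.0) × (43 − 38) = 39.8

39.8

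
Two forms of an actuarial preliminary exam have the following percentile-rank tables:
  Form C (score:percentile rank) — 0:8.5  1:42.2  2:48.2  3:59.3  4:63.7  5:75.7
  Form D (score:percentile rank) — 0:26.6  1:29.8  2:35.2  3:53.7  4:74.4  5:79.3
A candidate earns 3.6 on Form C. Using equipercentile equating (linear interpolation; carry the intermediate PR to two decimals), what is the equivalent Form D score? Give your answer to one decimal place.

PR of 3.6 on Form C: 59.3 + (3.6 − 3)/(4 − 3) × (63.7 − 59.3) = 61.94
On Form D, PR 61.94 falls between score 3 (PR 53.7) and 4 (PR 74.4).
Interpolate: 3 + (61.94 − 53.7)/(74.4 − 53.7) × (4 − 3) = 3.4

3.4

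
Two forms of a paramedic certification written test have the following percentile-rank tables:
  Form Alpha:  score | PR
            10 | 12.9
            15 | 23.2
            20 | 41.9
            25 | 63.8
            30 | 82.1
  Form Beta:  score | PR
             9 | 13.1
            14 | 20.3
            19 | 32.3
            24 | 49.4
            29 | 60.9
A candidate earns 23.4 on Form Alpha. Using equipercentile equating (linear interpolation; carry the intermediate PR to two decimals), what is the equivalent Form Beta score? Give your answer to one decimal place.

27.2

PR of 23.4 on Form Alpha: 41.9 + (23.4 − 20)/(25 − 20) × (63.8 − 41.9) = 56.79
On Form Beta, PR 56.79 falls between score 24 (PR 49.4) and 29 (PR 60.9).
Interpolate: 24 + (56.79 − 49.4)/(60.9 − 49.4) × (29 − 24) = 27.2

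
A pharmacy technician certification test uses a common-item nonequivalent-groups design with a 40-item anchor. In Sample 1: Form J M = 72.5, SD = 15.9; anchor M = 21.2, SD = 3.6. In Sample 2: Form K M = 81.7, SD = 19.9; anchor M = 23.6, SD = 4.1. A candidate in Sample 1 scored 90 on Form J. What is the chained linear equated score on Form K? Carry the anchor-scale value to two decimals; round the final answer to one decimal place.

Form J → anchor (Sample 1): v = (3.6/15.9)(90 − 72.5) + 21.2 = 25.16
anchor → Form K (Sample 2): y = (19.9/4.1)(25.16 − 23.6) + 81.7 = 89.3

89.3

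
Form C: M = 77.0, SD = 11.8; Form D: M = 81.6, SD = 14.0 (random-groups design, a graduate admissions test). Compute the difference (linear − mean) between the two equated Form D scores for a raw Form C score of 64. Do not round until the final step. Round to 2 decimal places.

Mean-equated: 64 + (81.6 − 77.0) = 68.60
Linear-equated: (14.0/11.8)(64 − 77.0) + 81.6 = 66.176
Difference = 66.176 − 68.60 = -2.42

-2.42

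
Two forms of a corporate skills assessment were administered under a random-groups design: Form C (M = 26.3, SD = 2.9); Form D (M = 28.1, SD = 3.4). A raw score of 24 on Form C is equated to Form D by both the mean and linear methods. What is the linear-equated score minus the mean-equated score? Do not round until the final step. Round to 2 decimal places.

-0.40

Mean-equated: 24 + (28.1 − 26.3) = 25.80
Linear-equated: (3.4/2.9)(24 − 26.3) + 28.1 = 25.403
Difference = 25.403 − 25.80 = -0.40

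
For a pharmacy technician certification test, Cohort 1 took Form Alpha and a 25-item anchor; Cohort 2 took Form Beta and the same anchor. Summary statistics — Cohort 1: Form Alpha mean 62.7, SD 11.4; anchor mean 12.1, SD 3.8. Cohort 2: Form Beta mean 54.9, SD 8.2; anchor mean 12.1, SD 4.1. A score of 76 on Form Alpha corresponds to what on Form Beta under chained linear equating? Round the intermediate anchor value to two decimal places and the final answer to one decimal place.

Form Alpha → anchor (Cohort 1): v = (3.8/11.4)(76 − 62.7) + 12.1 = 16.53
anchor → Form Beta (Cohort 2): y = (8.2/4.1)(16.53 − 12.1) + 54.9 = 63.8

63.8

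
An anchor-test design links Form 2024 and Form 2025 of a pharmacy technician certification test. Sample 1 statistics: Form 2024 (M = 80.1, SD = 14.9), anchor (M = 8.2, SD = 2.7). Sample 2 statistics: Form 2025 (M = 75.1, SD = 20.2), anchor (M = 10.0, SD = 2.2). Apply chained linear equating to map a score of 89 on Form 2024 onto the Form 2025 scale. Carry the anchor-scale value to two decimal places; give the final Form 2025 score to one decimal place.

Form 2024 → anchor (Sample 1): v = (2.7/14.9)(89 − 80.1) + 8.2 = 9.81
anchor → Form 2025 (Sample 2): y = (20.2/2.2)(9.81 − 10.0) + 75.1 = 73.4

73.4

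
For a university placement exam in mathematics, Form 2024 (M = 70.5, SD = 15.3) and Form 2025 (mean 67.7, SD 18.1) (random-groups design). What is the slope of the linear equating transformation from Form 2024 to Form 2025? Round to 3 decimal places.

A = SD_Y / SD_X = 18.1 / 15.3 = 1.183

1.183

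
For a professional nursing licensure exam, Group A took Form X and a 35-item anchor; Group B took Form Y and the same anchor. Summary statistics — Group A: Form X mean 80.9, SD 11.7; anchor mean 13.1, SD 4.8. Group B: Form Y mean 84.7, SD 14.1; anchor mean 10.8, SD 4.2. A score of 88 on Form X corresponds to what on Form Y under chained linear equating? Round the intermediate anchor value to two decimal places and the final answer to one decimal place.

Form X → anchor (Group A): v = (4.8/11.7)(88 − 80.9) + 13.1 = 16.01
anchor → Form Y (Group B): y = (14.1/4.2)(16.01 − 10.8) + 84.7 = 102.2

102.2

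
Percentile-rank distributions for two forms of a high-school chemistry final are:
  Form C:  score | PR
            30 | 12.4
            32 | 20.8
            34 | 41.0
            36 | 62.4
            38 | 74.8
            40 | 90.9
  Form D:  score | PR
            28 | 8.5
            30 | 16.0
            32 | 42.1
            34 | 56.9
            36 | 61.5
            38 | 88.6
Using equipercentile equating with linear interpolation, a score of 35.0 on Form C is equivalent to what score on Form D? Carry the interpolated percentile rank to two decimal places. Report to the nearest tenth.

PR of 35.0 on Form C: 41.0 + (35.0 − 34)/(36 − 34) × (62.4 − 41.0) = 51.70
On Form D, PR 51.70 falls between score 32 (PR 42.1) and 34 (PR 56.9).
Interpolate: 32 + (51.70 − 42.1)/(56.9 − 42.1) × (34 − 32) = 33.3

33.3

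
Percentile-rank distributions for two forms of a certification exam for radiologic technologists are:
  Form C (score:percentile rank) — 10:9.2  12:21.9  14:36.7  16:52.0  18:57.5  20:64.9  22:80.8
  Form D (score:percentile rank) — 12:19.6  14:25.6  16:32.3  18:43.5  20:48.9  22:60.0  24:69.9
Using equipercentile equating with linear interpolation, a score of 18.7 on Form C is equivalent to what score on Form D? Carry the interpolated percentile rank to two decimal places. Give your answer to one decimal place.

22.0

PR of 18.7 on Form C: 57.5 + (18.7 − 18)/(20 − 18) × (64.9 − 57.5) = 60.09
On Form D, PR 60.09 falls between score 22 (PR 60.0) and 24 (PR 69.9).
Interpolate: 22 + (60.09 − 60.0)/(69.9 − 60.0) × (24 − 22) = 22.0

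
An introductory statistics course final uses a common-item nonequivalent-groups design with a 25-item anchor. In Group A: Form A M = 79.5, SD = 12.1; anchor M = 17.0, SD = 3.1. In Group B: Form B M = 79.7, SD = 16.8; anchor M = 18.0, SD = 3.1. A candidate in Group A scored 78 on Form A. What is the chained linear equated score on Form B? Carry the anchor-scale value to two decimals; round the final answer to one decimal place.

Form A → anchor (Group A): v = (3.1/12.1)(78 − 79.5) + 17.0 = 16.62
anchor → Form B (Group B): y = (16.8/3.1)(16.62 − 18.0) + 79.7 = 72.2

72.2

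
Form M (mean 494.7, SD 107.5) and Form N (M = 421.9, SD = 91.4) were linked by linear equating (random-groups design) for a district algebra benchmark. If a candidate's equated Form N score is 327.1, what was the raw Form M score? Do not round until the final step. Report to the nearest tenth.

383.2

Invert y = (SD_Y/SD_X)(x − M_X) + M_Y:
x = (SD_X/SD_Y)(y − M_Y) + M_X = (107.5/91.4)(327.1 − 421.9) + 494.7
x = 1.176149 × -94.800 + 494.7 = 383.2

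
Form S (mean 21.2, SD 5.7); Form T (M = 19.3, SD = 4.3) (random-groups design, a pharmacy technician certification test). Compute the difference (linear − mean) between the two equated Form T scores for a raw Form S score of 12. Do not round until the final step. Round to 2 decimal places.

Mean-equated: 12 + (19.3 − 21.2) = 10.10
Linear-equated: (4.3/5.7)(12 − 21.2) + 19.3 = 12.360
Difference = 12.360 − 10.10 = 2.26

2.26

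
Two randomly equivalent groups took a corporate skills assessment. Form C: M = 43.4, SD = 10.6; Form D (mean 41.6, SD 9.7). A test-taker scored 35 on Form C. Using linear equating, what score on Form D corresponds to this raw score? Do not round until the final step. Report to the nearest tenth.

Linear equating: y = (SD_Y/SD_X)(x − M_X) + M_Y
y = (9.7/10.6)(35 − 43.4) + 41.6
y = 0.915094 × -8.4 + 41.6 = -7.6868 + 41.6 = 33.9

33.9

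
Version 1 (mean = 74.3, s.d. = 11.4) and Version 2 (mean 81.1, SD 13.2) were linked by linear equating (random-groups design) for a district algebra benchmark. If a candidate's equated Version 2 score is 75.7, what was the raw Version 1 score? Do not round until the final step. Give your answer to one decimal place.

69.6

Invert y = (SD_Y/SD_X)(x − M_X) + M_Y:
x = (SD_X/SD_Y)(y − M_Y) + M_X = (11.4/13.2)(75.7 − 81.1) + 74.3
x = 0.863636 × -5.400 + 74.3 = 69.6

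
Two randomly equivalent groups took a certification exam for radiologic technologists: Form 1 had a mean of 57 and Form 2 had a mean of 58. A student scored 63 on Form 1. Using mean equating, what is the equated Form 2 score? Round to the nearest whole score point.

Mean equating: y = x + (M_Y − M_X) = 63 + (58 − 57) = 64

64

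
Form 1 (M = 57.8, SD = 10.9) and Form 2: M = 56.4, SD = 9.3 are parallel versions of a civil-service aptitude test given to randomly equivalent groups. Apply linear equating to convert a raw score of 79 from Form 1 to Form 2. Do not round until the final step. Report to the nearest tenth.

Linear equating: y = (SD_Y/SD_X)(x − M_X) + M_Y
y = (9.3/10.9)(79 − 57.8) + 56.4
y = 0.853211 × 21.2 + 56.4 = 18.0881 + 56.4 = 74.5

74.5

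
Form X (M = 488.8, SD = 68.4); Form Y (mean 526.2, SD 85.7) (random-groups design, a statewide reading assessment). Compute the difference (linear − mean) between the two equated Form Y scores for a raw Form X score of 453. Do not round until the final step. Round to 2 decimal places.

Mean-equated: 453 + (526.2 − 488.8) = 490.40
Linear-equated: (85.7/68.4)(453 − 488.8) + 526.2 = 481.345
Difference = 481.345 − 490.40 = -9.05

-9.05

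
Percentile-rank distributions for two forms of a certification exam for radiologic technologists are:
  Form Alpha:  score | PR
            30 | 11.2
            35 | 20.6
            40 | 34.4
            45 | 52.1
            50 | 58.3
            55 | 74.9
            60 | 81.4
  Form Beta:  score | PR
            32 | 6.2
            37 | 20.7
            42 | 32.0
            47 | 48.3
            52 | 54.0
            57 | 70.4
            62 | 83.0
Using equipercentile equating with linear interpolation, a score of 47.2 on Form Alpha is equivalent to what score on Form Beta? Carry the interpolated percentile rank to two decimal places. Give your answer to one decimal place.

52.3

PR of 47.2 on Form Alpha: 52.1 + (47.2 − 45)/(50 − 45) × (58.3 − 52.1) = 54.83
On Form Beta, PR 54.83 falls between score 52 (PR 54.0) and 57 (PR 70.4).
Interpolate: 52 + (54.83 − 54.0)/(70.4 − 54.0) × (57 − 52) = 52.3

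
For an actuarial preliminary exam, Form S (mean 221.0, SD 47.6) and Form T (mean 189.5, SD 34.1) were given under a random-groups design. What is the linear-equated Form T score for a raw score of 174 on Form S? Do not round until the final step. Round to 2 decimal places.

155.83

Linear equating: y = (SD_Y/SD_X)(x − M_X) + M_Y
y = (34.1/47.6)(174 − 221.0) + 189.5
y = 0.716387 × -47.0 + 189.5 = -33.6702 + 189.5 = 155.83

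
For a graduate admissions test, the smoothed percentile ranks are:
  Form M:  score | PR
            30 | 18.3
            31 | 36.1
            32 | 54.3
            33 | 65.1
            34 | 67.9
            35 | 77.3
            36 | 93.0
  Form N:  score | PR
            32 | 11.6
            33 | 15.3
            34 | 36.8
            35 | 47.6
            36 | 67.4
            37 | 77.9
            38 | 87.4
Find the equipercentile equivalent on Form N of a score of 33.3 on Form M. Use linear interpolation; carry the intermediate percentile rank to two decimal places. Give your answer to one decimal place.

35.9

PR of 33.3 on Form M: 65.1 + (33.3 − 33)/(34 − 33) × (67.9 − 65.1) = 65.94
On Form N, PR 65.94 falls between score 35 (PR 47.6) and 36 (PR 67.4).
Interpolate: 35 + (65.94 − 47.6)/(67.4 − 47.6) × (36 − 35) = 35.9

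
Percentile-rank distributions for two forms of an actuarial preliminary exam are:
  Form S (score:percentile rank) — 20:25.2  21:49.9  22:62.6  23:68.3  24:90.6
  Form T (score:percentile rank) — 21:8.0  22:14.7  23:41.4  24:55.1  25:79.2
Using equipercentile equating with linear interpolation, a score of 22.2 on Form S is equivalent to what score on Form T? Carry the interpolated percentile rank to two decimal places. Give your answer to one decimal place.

24.4

PR of 22.2 on Form S: 62.6 + (22.2 − 22)/(23 − 22) × (68.3 − 62.6) = 63.74
On Form T, PR 63.74 falls between score 24 (PR 55.1) and 25 (PR 79.2).
Interpolate: 24 + (63.74 − 55.1)/(79.2 − 55.1) × (25 − 24) = 24.4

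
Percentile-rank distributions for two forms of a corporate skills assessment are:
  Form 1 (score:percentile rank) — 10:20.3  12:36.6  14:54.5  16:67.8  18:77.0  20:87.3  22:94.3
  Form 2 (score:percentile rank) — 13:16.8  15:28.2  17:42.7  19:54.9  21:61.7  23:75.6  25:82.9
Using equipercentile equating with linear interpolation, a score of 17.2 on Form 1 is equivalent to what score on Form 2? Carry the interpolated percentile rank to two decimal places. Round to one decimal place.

22.7

PR of 17.2 on Form 1: 67.8 + (17.2 − 16)/(18 − 16) × (77.0 − 67.8) = 73.32
On Form 2, PR 73.32 falls between score 21 (PR 61.7) and 23 (PR 75.6).
Interpolate: 21 + (73.32 − 61.7)/(75.6 − 61.7) × (23 − 21) = 22.7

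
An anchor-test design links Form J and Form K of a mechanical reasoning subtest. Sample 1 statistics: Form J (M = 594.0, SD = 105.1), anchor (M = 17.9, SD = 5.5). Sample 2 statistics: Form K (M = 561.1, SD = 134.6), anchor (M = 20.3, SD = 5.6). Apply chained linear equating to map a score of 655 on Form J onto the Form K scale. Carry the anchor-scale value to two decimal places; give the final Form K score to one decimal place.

Form J → anchor (Sample 1): v = (5.5/105.1)(655 − 594.0) + 17.9 = 21.09
anchor → Form K (Sample 2): y = (134.6/5.6)(21.09 − 20.3) + 561.1 = 580.1

580.1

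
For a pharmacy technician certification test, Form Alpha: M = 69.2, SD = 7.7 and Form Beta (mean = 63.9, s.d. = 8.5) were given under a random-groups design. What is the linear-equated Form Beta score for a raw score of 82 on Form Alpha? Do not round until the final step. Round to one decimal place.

78.0

Linear equating: y = (SD_Y/SD_X)(x − M_X) + M_Y
y = (8.5/7.7)(82 − 69.2) + 63.9
y = 1.103896 × 12.8 + 63.9 = 14.1299 + 63.9 = 78.0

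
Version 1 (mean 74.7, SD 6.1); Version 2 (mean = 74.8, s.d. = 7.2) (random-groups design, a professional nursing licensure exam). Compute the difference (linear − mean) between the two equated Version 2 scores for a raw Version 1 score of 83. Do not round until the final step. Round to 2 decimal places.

1.50

Mean-equated: 83 + (74.8 − 74.7) = 83.10
Linear-equated: (7.2/6.1)(83 − 74.7) + 74.8 = 84.597
Difference = 84.597 − 83.10 = 1.50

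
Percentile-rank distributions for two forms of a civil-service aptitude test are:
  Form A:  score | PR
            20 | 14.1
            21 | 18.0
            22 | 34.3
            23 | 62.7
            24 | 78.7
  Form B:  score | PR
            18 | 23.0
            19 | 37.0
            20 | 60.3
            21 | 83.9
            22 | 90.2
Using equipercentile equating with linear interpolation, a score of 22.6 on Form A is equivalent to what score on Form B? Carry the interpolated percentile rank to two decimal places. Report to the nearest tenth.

PR of 22.6 on Form A: 34.3 + (22.6 − 22)/(23 − 22) × (62.7 − 34.3) = 51.34
On Form B, PR 51.34 falls between score 19 (PR 37.0) and 20 (PR 60.3).
Interpolate: 19 + (51.34 − 37.0)/(60.3 − 37.0) × (20 − 19) = 19.6

19.6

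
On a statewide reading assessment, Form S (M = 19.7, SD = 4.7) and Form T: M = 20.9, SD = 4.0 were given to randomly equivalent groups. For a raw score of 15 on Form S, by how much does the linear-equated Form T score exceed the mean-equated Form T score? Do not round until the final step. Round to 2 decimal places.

Mean-equated: 15 + (20.9 − 19.7) = 16.20
Linear-equated: (4.0/4.7)(15 − 19.7) + 20.9 = 16.900
Difference = 16.900 − 16.20 = 0.70

0.70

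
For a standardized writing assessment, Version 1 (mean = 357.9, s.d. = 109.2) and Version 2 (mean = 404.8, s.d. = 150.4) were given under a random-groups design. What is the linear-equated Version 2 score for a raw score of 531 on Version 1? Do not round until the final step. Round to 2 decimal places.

Linear equating: y = (SD_Y/SD_X)(x − M_X) + M_Y
y = (150.4/109.2)(531 − 357.9) + 404.8
y = 1.377289 × 173.1 + 404.8 = 238.4088 + 404.8 = 643.21

643.21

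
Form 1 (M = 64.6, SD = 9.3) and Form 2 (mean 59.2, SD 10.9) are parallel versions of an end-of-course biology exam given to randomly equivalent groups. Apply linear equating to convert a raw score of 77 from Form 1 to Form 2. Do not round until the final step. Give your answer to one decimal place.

Linear equating: y = (SD_Y/SD_X)(x − M_X) + M_Y
y = (10.9/9.3)(77 − 64.6) + 59.2
y = 1.172043 × 12.4 + 59.2 = 14.5333 + 59.2 = 73.7

73.7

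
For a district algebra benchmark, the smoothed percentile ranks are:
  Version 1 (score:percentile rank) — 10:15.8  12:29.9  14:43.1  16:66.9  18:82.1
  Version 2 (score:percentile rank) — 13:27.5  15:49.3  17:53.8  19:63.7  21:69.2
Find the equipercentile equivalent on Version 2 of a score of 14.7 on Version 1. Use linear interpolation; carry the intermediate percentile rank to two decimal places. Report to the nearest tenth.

15.9

PR of 14.7 on Version 1: 43.1 + (14.7 − 14)/(16 − 14) × (66.9 − 43.1) = 51.43
On Version 2, PR 51.43 falls between score 15 (PR 49.3) and 17 (PR 53.8).
Interpolate: 15 + (51.43 − 49.3)/(53.8 − 49.3) × (17 − 15) = 15.9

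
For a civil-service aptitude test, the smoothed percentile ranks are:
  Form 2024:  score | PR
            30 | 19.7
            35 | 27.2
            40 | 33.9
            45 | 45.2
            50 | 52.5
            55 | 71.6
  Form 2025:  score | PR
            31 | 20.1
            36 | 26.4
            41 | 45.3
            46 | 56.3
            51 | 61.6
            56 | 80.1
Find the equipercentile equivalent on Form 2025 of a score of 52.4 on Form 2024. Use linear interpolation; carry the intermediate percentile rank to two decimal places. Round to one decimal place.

PR of 52.4 on Form 2024: 52.5 + (52.4 − 50)/(55 − 50) × (71.6 − 52.5) = 61.67
On Form 2025, PR 61.67 falls between score 51 (PR 61.6) and 56 (PR 80.1).
Interpolate: 51 + (61.67 − 61.6)/(80.1 − 61.6) × (56 − 51) = 51.0

51.0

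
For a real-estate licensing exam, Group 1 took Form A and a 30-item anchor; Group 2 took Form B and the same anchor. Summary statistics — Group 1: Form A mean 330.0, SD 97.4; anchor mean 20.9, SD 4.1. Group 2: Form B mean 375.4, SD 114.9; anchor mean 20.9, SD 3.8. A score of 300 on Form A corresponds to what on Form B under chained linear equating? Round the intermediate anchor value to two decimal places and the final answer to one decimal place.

Form A → anchor (Group 1): v = (4.1/97.4)(300 − 330.0) + 20.9 = 19.64
anchor → Form B (Group 2): y = (114.9/3.8)(19.64 − 20.9) + 375.4 = 337.3

337.3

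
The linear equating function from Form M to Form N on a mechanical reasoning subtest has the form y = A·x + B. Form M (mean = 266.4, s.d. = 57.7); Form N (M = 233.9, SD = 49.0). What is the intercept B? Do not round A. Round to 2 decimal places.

A = SD_Y / SD_X = 49.0 / 57.7 = 0.849220
B = M_Y − A·M_X = 233.9 − 0.849220 × 266.4 = 7.67

7.67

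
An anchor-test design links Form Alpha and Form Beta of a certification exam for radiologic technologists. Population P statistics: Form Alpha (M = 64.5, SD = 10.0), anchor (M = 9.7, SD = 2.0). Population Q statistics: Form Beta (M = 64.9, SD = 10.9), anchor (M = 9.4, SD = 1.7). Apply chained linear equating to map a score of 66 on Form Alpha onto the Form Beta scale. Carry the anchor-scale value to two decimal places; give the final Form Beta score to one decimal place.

68.7

Form Alpha → anchor (Population P): v = (2.0/10.0)(66 − 64.5) + 9.7 = 10.00
anchor → Form Beta (Population Q): y = (10.9/1.7)(10.00 − 9.4) + 64.9 = 68.7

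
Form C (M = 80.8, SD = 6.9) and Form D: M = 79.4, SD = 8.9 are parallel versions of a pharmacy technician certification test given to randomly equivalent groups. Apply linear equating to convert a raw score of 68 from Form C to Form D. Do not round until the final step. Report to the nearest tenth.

Linear equating: y = (SD_Y/SD_X)(x − M_X) + M_Y
y = (8.9/6.9)(68 − 80.8) + 79.4
y = 1.289855 × -12.8 + 79.4 = -16.5101 + 79.4 = 62.9

62.9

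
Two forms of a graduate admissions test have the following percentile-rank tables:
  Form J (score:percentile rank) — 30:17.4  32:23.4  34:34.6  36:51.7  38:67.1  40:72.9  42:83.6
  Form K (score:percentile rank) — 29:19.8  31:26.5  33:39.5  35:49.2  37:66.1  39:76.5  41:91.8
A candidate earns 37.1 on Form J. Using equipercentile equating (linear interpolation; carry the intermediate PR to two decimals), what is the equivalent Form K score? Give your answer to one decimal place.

36.3

PR of 37.1 on Form J: 51.7 + (37.1 − 36)/(38 − 36) × (67.1 − 51.7) = 60.17
On Form K, PR 60.17 falls between score 35 (PR 49.2) and 37 (PR 66.1).
Interpolate: 35 + (60.17 − 49.2)/(66.1 − 49.2) × (37 − 35) = 36.3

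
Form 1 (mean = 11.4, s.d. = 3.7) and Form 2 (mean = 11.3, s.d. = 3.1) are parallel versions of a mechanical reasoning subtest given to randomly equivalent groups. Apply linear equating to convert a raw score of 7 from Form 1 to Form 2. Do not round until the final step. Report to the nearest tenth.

Linear equating: y = (SD_Y/SD_X)(x − M_X) + M_Y
y = (3.1/3.7)(7 − 11.4) + 11.3
y = 0.837838 × -4.4 + 11.3 = -3.6865 + 11.3 = 7.6

7.6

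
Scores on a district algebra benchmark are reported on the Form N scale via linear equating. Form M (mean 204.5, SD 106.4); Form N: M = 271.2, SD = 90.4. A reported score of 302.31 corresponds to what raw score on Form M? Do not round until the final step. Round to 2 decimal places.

241.12

Invert y = (SD_Y/SD_X)(x − M_X) + M_Y:
x = (SD_X/SD_Y)(y − M_Y) + M_X = (106.4/90.4)(302.31 − 271.2) + 204.5
x = 1.176991 × 31.110 + 204.5 = 241.12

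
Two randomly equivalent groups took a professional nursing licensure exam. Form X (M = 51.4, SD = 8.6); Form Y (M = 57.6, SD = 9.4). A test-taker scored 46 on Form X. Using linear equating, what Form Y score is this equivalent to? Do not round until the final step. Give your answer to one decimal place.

51.7

Linear equating: y = (SD_Y/SD_X)(x − M_X) + M_Y
y = (9.4/8.6)(46 − 51.4) + 57.6
y = 1.093023 × -5.4 + 57.6 = -5.9023 + 57.6 = 51.7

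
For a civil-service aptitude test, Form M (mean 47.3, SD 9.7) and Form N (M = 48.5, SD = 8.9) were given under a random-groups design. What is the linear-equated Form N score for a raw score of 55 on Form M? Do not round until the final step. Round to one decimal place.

Linear equating: y = (SD_Y/SD_X)(x − M_X) + M_Y
y = (8.9/9.7)(55 − 47.3) + 48.5
y = 0.917526 × 7.7 + 48.5 = 7.0649 + 48.5 = 55.6

55.6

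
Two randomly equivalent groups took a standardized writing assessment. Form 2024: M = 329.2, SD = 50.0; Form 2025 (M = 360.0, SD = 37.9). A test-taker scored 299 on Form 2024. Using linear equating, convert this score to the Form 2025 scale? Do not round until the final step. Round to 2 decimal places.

337.11

Linear equating: y = (SD_Y/SD_X)(x − M_X) + M_Y
y = (37.9/50.0)(299 − 329.2) + 360.0
y = 0.758000 × -30.2 + 360.0 = -22.8916 + 360.0 = 337.11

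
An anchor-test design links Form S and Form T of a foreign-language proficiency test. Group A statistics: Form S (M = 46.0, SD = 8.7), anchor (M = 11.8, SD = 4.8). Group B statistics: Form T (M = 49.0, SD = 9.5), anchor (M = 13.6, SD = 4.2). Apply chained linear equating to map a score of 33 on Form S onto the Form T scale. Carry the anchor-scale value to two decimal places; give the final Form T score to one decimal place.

28.7

Form S → anchor (Group A): v = (4.8/8.7)(33 − 46.0) + 11.8 = 4.63
anchor → Form T (Group B): y = (9.5/4.2)(4.63 − 13.6) + 49.0 = 28.7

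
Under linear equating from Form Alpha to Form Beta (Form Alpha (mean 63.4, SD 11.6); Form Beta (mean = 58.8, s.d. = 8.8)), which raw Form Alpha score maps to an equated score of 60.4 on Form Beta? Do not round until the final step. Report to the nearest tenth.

Invert y = (SD_Y/SD_X)(x − M_X) + M_Y:
x = (SD_X/SD_Y)(y − M_Y) + M_X = (11.6/8.8)(60.4 − 58.8) + 63.4
x = 1.318182 × 1.600 + 63.4 = 65.5

65.5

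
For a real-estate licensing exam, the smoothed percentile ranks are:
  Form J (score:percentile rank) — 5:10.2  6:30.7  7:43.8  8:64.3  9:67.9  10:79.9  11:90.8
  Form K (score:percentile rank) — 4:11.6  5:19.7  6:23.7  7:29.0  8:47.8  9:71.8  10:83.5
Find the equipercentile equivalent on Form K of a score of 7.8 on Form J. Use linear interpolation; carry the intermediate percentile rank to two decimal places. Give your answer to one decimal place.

PR of 7.8 on Form J: 43.8 + (7.8 − 7)/(8 − 7) × (64.3 − 43.8) = 60.20
On Form K, PR 60.20 falls between score 8 (PR 47.8) and 9 (PR 71.8).
Interpolate: 8 + (60.20 − 47.8)/(71.8 − 47.8) × (9 − 8) = 8.5

8.5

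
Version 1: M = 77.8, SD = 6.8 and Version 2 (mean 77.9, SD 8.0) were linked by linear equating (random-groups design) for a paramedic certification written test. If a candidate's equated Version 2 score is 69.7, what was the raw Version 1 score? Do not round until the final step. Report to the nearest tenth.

70.8

Invert y = (SD_Y/SD_X)(x − M_X) + M_Y:
x = (SD_X/SD_Y)(y − M_Y) + M_X = (6.8/8.0)(69.7 − 77.9) + 77.8
x = 0.850000 × -8.200 + 77.8 = 70.8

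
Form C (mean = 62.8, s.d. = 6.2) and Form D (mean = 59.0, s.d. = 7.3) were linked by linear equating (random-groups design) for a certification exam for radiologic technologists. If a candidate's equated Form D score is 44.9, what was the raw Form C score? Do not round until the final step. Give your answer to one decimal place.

50.8

Invert y = (SD_Y/SD_X)(x − M_X) + M_Y:
x = (SD_X/SD_Y)(y − M_Y) + M_X = (6.2/7.3)(44.9 − 59.0) + 62.8
x = 0.849315 × -14.100 + 62.8 = 50.8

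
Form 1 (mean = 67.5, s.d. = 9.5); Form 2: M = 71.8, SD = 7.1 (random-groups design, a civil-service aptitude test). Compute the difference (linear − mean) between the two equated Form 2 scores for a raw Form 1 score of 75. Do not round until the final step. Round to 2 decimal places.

Mean-equated: 75 + (71.8 − 67.5) = 79.30
Linear-equated: (7.1/9.5)(75 − 67.5) + 71.8 = 77.405
Difference = 77.405 − 79.30 = -1.89

-1.89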